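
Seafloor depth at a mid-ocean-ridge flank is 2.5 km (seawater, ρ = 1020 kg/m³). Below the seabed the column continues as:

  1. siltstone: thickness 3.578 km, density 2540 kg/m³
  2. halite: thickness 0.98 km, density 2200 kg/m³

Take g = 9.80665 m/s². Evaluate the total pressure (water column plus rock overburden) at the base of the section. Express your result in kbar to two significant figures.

seawater: 1020 kg/m³ × 9.80665 m/s² × 2500 m = 2.501×10^7 Pa = 0.2501 kbar
siltstone: 2540 kg/m³ × 9.80665 m/s² × 3578 m = 8.912×10^7 Pa = 0.8912 kbar
halite: 2200 kg/m³ × 9.80665 m/s² × 980 m = 2.114×10^7 Pa = 0.2114 kbar
Total = 0.2501 + 0.8912 + 0.2114 = 1.3527 kbar

1.4 kbar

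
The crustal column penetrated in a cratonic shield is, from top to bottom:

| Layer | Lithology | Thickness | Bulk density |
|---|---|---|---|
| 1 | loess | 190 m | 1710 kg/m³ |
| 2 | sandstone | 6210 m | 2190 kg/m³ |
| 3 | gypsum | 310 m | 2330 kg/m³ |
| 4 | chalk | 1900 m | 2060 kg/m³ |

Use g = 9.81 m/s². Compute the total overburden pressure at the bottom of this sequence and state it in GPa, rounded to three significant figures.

loess: 1710 kg/m³ × 9.81 m/s² × 190 m = 3.187×10^6 Pa = 3.187×10^-3 GPa
sandstone: 2190 kg/m³ × 9.81 m/s² × 6210 m = 1.334×10^8 Pa = 0.1334 GPa
gypsum: 2330 kg/m³ × 9.81 m/s² × 310 m = 7.086×10^6 Pa = 7.086×10^-3 GPa
chalk: 2060 kg/m³ × 9.81 m/s² × 1900 m = 3.840×10^7 Pa = 0.03840 GPa
Total = 3.187×10^-3 + 0.1334 + 7.086×10^-3 + 0.03840 = 0.18208 GPa

0.182 GPa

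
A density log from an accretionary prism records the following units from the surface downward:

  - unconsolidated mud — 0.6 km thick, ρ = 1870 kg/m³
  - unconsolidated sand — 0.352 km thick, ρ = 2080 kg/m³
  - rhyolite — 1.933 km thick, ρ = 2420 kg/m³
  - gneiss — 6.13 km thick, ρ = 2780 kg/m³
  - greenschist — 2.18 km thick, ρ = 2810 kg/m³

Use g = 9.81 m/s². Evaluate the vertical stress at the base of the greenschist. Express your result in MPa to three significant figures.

291 MPa

unconsolidated mud: 1870 kg/m³ × 9.81 m/s² × 600 m = 1.101×10^7 Pa = 11.01 MPa
unconsolidated sand: 2080 kg/m³ × 9.81 m/s² × 352 m = 7.182×10^6 Pa = 7.182 MPa
rhyolite: 2420 kg/m³ × 9.81 m/s² × 1933 m = 4.589×10^7 Pa = 45.89 MPa
gneiss: 2780 kg/m³ × 9.81 m/s² × 6130 m = 1.672×10^8 Pa = 167.2 MPa
greenschist: 2810 kg/m³ × 9.81 m/s² × 2180 m = 6.009×10^7 Pa = 60.09 MPa
Total = 11.01 + 7.182 + 45.89 + 167.2 + 60.09 = 291.35 MPa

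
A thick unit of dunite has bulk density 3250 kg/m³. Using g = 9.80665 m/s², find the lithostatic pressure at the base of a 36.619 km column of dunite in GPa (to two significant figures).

1.2 GPa

dunite: 3250 kg/m³ × 9.80665 m/s² × 36619 m = 1.167×10^9 Pa = 1.167 GPa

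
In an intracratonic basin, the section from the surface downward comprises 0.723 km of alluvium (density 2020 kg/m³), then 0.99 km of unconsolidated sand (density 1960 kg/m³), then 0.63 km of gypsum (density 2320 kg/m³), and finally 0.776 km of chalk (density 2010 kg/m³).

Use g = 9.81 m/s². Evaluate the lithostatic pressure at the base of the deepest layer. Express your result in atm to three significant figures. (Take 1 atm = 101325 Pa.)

622 atm

alluvium: 2020 kg/m³ × 9.81 m/s² × 723 m = 1.433×10^7 Pa = 141.4 atm
unconsolidated sand: 1960 kg/m³ × 9.81 m/s² × 990 m = 1.904×10^7 Pa = 187.9 atm
gypsum: 2320 kg/m³ × 9.81 m/s² × 630 m = 1.434×10^7 Pa = 141.5 atm
chalk: 2010 kg/m³ × 9.81 m/s² × 776 m = 1.530×10^7 Pa = 151.0 atm
Total = 141.4 + 187.9 + 141.5 + 151.0 = 621.78 atm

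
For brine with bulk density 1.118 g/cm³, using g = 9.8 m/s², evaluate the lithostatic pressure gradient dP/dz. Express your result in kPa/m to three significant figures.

dP/dz = ρg = 1118 kg/m³ × 9.8 m/s² = 10956 Pa/m
= 10956 Pa/m × (1 kPa/m / 1000.0 Pa/m) = 10.956 kPa/m

11.0 kPa/m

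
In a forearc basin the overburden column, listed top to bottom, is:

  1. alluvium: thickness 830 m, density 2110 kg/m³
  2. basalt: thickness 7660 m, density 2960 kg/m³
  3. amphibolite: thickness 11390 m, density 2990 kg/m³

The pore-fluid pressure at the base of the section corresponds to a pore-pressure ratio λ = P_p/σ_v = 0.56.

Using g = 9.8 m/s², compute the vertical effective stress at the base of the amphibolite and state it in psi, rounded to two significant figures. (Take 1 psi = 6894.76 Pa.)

37000 psi

Overburden (lithostatic) stress σ_v:
alluvium: 2110 kg/m³ × 9.8 m/s² × 830 m = 1.716×10^7 Pa = 17.16 MPa
basalt: 2960 kg/m³ × 9.8 m/s² × 7660 m = 2.222×10^8 Pa = 222.2 MPa
amphibolite: 2990 kg/m³ × 9.8 m/s² × 11390 m = 3.337×10^8 Pa = 333.7 MPa
Total = 17.16 + 222.2 + 333.7 = 573.11 MPa
Pore pressure P_p = λ·σ_v = 0.56 × 573.1 MPa = 320.9 MPa
Effective stress σ' = σ_v − P_p = 573.1 − 320.9 = 252.17 MPa = 36574 psi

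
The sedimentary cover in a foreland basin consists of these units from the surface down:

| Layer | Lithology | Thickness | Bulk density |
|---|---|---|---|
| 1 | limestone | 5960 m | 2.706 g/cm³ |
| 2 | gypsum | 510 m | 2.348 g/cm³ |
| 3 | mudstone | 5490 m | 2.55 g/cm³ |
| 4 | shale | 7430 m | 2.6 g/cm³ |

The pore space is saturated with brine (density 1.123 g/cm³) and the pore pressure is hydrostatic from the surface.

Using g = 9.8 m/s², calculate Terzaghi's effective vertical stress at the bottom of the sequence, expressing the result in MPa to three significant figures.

283 MPa

Overburden (lithostatic) stress σ_v:
limestone: 2706 kg/m³ × 9.8 m/s² × 5960 m = 1.581×10^8 Pa = 158.1 MPa
gypsum: 2348 kg/m³ × 9.8 m/s² × 510 m = 1.174×10^7 Pa = 11.74 MPa
mudstone: 2550 kg/m³ × 9.8 m/s² × 5490 m = 1.372×10^8 Pa = 137.2 MPa
shale: 2600 kg/m³ × 9.8 m/s² × 7430 m = 1.893×10^8 Pa = 189.3 MPa
Total = 158.1 + 11.74 + 137.2 + 189.3 = 496.30 MPa
Pore pressure P_p = 1123 kg/m³ × 9.8 m/s² × 19390 m = 2.134×10^8 Pa = 213.4 MPa
Effective stress σ' = σ_v − P_p = 496.3 − 213.4 = 282.90 MPa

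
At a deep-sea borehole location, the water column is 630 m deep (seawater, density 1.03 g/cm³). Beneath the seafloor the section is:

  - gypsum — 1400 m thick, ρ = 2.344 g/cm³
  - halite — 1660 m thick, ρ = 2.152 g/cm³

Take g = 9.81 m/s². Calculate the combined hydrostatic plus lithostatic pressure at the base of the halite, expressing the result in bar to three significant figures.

736 bar

seawater: 1030 kg/m³ × 9.81 m/s² × 630 m = 6.366×10^6 Pa = 63.66 bar
gypsum: 2344 kg/m³ × 9.81 m/s² × 1400 m = 3.219×10^7 Pa = 321.9 bar
halite: 2152 kg/m³ × 9.81 m/s² × 1660 m = 3.504×10^7 Pa = 350.4 bar
Total = 63.66 + 321.9 + 350.4 = 736.03 bar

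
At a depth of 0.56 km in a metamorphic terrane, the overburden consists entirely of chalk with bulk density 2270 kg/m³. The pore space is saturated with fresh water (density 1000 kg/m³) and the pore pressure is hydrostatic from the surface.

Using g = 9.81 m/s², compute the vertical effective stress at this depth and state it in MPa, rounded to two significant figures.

Overburden (lithostatic) stress σ_v:
chalk: 2270 kg/m³ × 9.81 m/s² × 560 m = 1.247×10^7 Pa = 12.47 MPa
Pore pressure P_p = 1000 kg/m³ × 9.81 m/s² × 560 m = 5.494×10^6 Pa = 5.494 MPa
Effective stress σ' = σ_v − P_p = 12.47 − 5.494 = 6.9769 MPa

7.0 MPa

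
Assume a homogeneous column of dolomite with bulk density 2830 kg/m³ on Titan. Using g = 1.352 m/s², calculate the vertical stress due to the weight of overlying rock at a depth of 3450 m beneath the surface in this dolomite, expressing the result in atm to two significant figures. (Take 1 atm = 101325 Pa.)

130 atm

dolomite: 2830 kg/m³ × 1.352 m/s² × 3450 m = 1.320×10^7 Pa = 130.3 atm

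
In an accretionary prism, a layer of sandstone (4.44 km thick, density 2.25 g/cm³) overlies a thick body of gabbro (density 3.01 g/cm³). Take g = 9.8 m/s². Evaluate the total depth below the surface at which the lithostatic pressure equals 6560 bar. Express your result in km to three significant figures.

Pressure at base of upper layers: 2250×9.8×4440 = 9.790×10^7 Pa = 979.0 bar
Remaining pressure to be supplied by gabbro: 6.560×10^8 − 9.790×10^7 = 5.581×10^8 Pa
Additional depth in gabbro = 5.581×10^8 Pa / (3010 kg/m³ × 9.8 m/s²) = 18920 m
Total depth = 4440 m + 18920 m = 23360 m
= 23.360 km

23.4 km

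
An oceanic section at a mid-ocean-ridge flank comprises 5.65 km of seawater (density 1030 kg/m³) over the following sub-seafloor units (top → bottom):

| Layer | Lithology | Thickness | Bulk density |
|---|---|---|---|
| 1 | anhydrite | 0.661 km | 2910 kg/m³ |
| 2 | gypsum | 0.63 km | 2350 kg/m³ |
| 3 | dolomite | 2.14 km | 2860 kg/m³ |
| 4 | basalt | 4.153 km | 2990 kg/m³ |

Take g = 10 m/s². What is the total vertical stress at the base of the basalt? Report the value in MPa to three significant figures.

278 MPa

seawater: 1030 kg/m³ × 10 m/s² × 5650 m = 5.819×10^7 Pa = 58.20 MPa
anhydrite: 2910 kg/m³ × 10 m/s² × 661 m = 1.924×10^7 Pa = 19.24 MPa
gypsum: 2350 kg/m³ × 10 m/s² × 630 m = 1.480×10^7 Pa = 14.80 MPa
dolomite: 2860 kg/m³ × 10 m/s² × 2140 m = 6.120×10^7 Pa = 61.20 MPa
basalt: 2990 kg/m³ × 10 m/s² × 4153 m = 1.242×10^8 Pa = 124.2 MPa
Total = 58.20 + 19.24 + 14.80 + 61.20 + 124.2 = 277.61 MPa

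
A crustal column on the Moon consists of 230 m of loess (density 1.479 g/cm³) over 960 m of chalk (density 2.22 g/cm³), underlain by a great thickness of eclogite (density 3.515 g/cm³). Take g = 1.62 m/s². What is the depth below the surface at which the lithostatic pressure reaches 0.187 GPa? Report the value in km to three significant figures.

33.3 km

Pressure at base of upper layers: 1479×1.62×230 + 2220×1.62×960 = 4.004×10^6 Pa = 4.004×10^-3 GPa
Remaining pressure to be supplied by eclogite: 1.870×10^8 − 4.004×10^6 = 1.830×10^8 Pa
Additional depth in eclogite = 1.830×10^8 Pa / (3515 kg/m³ × 1.62 m/s²) = 32137 m
Total depth = 1190 m + 32137 m = 33327 m
= 33.327 km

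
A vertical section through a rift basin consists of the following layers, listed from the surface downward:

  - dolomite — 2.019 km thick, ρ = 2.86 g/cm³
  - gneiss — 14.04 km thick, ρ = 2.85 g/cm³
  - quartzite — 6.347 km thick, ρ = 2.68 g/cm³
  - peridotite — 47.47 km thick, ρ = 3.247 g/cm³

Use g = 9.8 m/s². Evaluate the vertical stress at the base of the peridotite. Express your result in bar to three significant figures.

dolomite: 2860 kg/m³ × 9.8 m/s² × 2019 m = 5.659×10^7 Pa = 565.9 bar
gneiss: 2850 kg/m³ × 9.8 m/s² × 14040 m = 3.921×10^8 Pa = 3921 bar
quartzite: 2680 kg/m³ × 9.8 m/s² × 6347 m = 1.667×10^8 Pa = 1667 bar
peridotite: 3247 kg/m³ × 9.8 m/s² × 47470 m = 1.511×10^9 Pa = 15105 bar
Total = 565.9 + 3921 + 1667 + 15105 = 21259 bar

21300 bar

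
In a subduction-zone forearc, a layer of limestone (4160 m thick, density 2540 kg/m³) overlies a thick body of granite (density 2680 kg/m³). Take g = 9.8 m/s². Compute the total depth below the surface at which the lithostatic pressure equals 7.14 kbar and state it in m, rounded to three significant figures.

Pressure at base of upper layers: 2540×9.8×4160 = 1.036×10^8 Pa = 1.036 kbar
Remaining pressure to be supplied by granite: 7.140×10^8 − 1.036×10^8 = 6.104×10^8 Pa
Additional depth in granite = 6.104×10^8 Pa / (2680 kg/m³ × 9.8 m/s²) = 23243 m
Total depth = 4160 m + 23243 m = 27403 m

27400 m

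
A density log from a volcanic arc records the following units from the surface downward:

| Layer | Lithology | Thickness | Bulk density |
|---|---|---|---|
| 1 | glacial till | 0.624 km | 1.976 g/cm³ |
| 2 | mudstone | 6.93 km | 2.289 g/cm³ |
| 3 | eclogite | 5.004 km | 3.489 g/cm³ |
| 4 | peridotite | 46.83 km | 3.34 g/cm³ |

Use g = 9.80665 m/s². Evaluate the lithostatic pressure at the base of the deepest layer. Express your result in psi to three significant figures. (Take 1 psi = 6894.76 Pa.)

glacial till: 1976 kg/m³ × 9.80665 m/s² × 624 m = 1.209×10^7 Pa = 1754 psi
mudstone: 2289 kg/m³ × 9.80665 m/s² × 6930 m = 1.556×10^8 Pa = 22562 psi
eclogite: 3489 kg/m³ × 9.80665 m/s² × 5004 m = 1.712×10^8 Pa = 24832 psi
peridotite: 3340 kg/m³ × 9.80665 m/s² × 46830 m = 1.534×10^9 Pa = 2.225×10^5 psi
Total = 1754 + 22562 + 24832 + 2.225×10^5 = 2.7162×10^5 psi

272000 psi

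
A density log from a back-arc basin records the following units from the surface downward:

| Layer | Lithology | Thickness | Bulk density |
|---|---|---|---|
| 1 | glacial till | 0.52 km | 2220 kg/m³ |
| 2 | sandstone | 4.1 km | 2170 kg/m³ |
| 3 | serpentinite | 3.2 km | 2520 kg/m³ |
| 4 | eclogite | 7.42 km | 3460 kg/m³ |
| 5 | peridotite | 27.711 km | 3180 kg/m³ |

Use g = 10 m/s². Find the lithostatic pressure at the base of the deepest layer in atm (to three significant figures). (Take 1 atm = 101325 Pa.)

13000 atm

glacial till: 2220 kg/m³ × 10 m/s² × 520 m = 1.154×10^7 Pa = 113.9 atm
sandstone: 2170 kg/m³ × 10 m/s² × 4100 m = 8.897×10^7 Pa = 878.1 atm
serpentinite: 2520 kg/m³ × 10 m/s² × 3200 m = 8.064×10^7 Pa = 795.9 atm
eclogite: 3460 kg/m³ × 10 m/s² × 7420 m = 2.567×10^8 Pa = 2534 atm
peridotite: 3180 kg/m³ × 10 m/s² × 27711 m = 8.812×10^8 Pa = 8697 atm
Total = 113.9 + 878.1 + 795.9 + 2534 + 8697 = 13018 atm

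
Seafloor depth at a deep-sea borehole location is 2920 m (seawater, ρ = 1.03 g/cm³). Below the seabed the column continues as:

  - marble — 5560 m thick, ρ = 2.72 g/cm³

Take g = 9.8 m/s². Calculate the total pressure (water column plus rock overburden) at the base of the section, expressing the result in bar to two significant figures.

1800 bar

seawater: 1030 kg/m³ × 9.8 m/s² × 2920 m = 2.947×10^7 Pa = 294.7 bar
marble: 2720 kg/m³ × 9.8 m/s² × 5560 m = 1.482×10^8 Pa = 1482 bar
Total = 294.7 + 1482 = 1776.8 bar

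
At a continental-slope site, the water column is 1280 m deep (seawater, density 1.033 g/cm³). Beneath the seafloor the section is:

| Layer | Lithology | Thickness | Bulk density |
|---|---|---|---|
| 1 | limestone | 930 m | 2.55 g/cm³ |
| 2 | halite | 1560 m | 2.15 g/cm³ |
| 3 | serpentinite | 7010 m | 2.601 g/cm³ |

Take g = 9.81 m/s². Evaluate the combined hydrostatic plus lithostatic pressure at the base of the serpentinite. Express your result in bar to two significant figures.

seawater: 1033 kg/m³ × 9.81 m/s² × 1280 m = 1.297×10^7 Pa = 129.7 bar
limestone: 2550 kg/m³ × 9.81 m/s² × 930 m = 2.326×10^7 Pa = 232.6 bar
halite: 2150 kg/m³ × 9.81 m/s² × 1560 m = 3.290×10^7 Pa = 329.0 bar
serpentinite: 2601 kg/m³ × 9.81 m/s² × 7010 m = 1.789×10^8 Pa = 1789 bar
Total = 129.7 + 232.6 + 329.0 + 1789 = 2480.0 bar

2500 bar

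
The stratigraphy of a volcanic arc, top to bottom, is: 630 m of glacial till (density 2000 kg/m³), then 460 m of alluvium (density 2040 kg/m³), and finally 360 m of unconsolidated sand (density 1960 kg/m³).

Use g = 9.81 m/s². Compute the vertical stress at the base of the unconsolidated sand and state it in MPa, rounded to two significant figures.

28 MPa

glacial till: 2000 kg/m³ × 9.81 m/s² × 630 m = 1.236×10^7 Pa = 12.36 MPa
alluvium: 2040 kg/m³ × 9.81 m/s² × 460 m = 9.206×10^6 Pa = 9.206 MPa
unconsolidated sand: 1960 kg/m³ × 9.81 m/s² × 360 m = 6.922×10^6 Pa = 6.922 MPa
Total = 12.36 + 9.206 + 6.922 = 28.488 MPa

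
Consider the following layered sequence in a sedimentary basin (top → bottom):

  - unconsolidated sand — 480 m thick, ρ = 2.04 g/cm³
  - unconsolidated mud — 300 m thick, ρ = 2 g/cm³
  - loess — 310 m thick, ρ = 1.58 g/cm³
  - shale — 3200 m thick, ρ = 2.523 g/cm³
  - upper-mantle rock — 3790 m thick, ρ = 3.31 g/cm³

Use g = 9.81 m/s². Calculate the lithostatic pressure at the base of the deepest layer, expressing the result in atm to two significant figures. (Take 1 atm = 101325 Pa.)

unconsolidated sand: 2040 kg/m³ × 9.81 m/s² × 480 m = 9.606×10^6 Pa = 94.80 atm
unconsolidated mud: 2000 kg/m³ × 9.81 m/s² × 300 m = 5.886×10^6 Pa = 58.09 atm
loess: 1580 kg/m³ × 9.81 m/s² × 310 m = 4.805×10^6 Pa = 47.42 atm
shale: 2523 kg/m³ × 9.81 m/s² × 3200 m = 7.920×10^7 Pa = 781.7 atm
upper-mantle rock: 3310 kg/m³ × 9.81 m/s² × 3790 m = 1.231×10^8 Pa = 1215 atm
Total = 94.80 + 58.09 + 47.42 + 781.7 + 1215 = 2196.5 atm

2200 atm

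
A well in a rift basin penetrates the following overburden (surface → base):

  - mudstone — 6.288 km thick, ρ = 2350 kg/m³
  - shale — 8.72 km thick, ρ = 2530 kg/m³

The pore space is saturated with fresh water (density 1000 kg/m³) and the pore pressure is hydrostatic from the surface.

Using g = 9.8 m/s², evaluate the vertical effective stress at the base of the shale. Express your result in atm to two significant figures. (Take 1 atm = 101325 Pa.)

Overburden (lithostatic) stress σ_v:
mudstone: 2350 kg/m³ × 9.8 m/s² × 6288 m = 1.448×10^8 Pa = 144.8 MPa
shale: 2530 kg/m³ × 9.8 m/s² × 8720 m = 2.162×10^8 Pa = 216.2 MPa
Total = 144.8 + 216.2 = 361.02 MPa
Pore pressure P_p = 1000 kg/m³ × 9.8 m/s² × 15008 m = 1.471×10^8 Pa = 147.1 MPa
Effective stress σ' = σ_v − P_p = 361.0 − 147.1 = 213.94 MPa = 2111.4 atm

2100 atm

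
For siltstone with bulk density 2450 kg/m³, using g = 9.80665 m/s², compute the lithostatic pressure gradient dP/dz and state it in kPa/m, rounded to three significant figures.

24.0 kPa/m

dP/dz = ρg = 2450 kg/m³ × 9.80665 m/s² = 24026 Pa/m
= 24026 Pa/m × (1 kPa/m / 1000.0 Pa/m) = 24.026 kPa/m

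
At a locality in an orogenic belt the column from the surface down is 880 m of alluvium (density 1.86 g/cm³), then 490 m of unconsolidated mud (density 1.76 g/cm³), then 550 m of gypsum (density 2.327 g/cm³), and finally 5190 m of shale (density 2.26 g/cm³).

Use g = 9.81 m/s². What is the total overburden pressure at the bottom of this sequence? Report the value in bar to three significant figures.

alluvium: 1860 kg/m³ × 9.81 m/s² × 880 m = 1.606×10^7 Pa = 160.6 bar
unconsolidated mud: 1760 kg/m³ × 9.81 m/s² × 490 m = 8.460×10^6 Pa = 84.60 bar
gypsum: 2327 kg/m³ × 9.81 m/s² × 550 m = 1.256×10^7 Pa = 125.6 bar
shale: 2260 kg/m³ × 9.81 m/s² × 5190 m = 1.151×10^8 Pa = 1151 bar
Total = 160.6 + 84.60 + 125.6 + 1151 = 1521.4 bar

1520 bar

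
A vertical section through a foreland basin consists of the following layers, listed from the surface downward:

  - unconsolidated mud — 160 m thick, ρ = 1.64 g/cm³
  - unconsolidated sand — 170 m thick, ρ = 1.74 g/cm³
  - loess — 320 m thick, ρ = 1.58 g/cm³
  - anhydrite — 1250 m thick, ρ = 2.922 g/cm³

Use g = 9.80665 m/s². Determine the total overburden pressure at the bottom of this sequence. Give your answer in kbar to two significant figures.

unconsolidated mud: 1640 kg/m³ × 9.80665 m/s² × 160 m = 2.573×10^6 Pa = 0.02573 kbar
unconsolidated sand: 1740 kg/m³ × 9.80665 m/s² × 170 m = 2.901×10^6 Pa = 0.02901 kbar
loess: 1580 kg/m³ × 9.80665 m/s² × 320 m = 4.958×10^6 Pa = 0.04958 kbar
anhydrite: 2922 kg/m³ × 9.80665 m/s² × 1250 m = 3.582×10^7 Pa = 0.3582 kbar
Total = 0.02573 + 0.02901 + 0.04958 + 0.3582 = 0.46251 kbar

0.46 kbar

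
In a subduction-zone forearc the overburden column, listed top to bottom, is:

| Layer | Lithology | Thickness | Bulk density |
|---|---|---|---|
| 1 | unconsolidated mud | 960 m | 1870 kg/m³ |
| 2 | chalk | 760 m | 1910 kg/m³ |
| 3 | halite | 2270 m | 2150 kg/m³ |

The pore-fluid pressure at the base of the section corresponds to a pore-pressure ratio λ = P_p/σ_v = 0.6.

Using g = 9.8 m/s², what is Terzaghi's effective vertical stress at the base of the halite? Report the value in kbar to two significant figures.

Overburden (lithostatic) stress σ_v:
unconsolidated mud: 1870 kg/m³ × 9.8 m/s² × 960 m = 1.759×10^7 Pa = 17.59 MPa
chalk: 1910 kg/m³ × 9.8 m/s² × 760 m = 1.423×10^7 Pa = 14.23 MPa
halite: 2150 kg/m³ × 9.8 m/s² × 2270 m = 4.783×10^7 Pa = 47.83 MPa
Total = 17.59 + 14.23 + 47.83 = 79.648 MPa
Pore pressure P_p = λ·σ_v = 0.6 × 79.65 MPa = 47.79 MPa
Effective stress σ' = σ_v − P_p = 79.65 − 47.79 = 31.859 MPa = 0.31859 kbar

0.32 kbar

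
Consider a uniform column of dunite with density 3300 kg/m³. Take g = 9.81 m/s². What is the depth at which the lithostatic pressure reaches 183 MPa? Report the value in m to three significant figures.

5650 m

h = P/(ρg) = 183 MPa / (3300 kg/m³ × 9.81 m/s²) = 1.830×10^8 Pa / 32373 Pa/m = 5652.9 m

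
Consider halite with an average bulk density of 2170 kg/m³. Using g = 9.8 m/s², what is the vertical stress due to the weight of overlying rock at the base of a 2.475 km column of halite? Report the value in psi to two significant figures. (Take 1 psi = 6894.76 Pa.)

halite: 2170 kg/m³ × 9.8 m/s² × 2475 m = 5.263×10^7 Pa = 7634 psi

7600 psi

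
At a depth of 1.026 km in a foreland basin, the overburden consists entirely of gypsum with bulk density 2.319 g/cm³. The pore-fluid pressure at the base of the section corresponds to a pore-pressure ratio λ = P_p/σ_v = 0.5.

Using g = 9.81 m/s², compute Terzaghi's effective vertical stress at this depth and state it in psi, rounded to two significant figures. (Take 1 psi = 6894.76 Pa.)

1700 psi

Overburden (lithostatic) stress σ_v:
gypsum: 2319 kg/m³ × 9.81 m/s² × 1026 m = 2.334×10^7 Pa = 23.34 MPa
Pore pressure P_p = λ·σ_v = 0.5 × 23.34 MPa = 11.67 MPa
Effective stress σ' = σ_v − P_p = 23.34 − 11.67 = 11.670 MPa = 1692.7 psi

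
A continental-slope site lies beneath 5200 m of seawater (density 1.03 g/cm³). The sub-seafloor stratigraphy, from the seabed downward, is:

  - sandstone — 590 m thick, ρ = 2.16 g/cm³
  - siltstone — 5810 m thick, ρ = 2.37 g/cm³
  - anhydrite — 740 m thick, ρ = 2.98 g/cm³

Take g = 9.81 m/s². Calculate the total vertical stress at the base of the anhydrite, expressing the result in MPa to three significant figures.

222 MPa

seawater: 1030 kg/m³ × 9.81 m/s² × 5200 m = 5.254×10^7 Pa = 52.54 MPa
sandstone: 2160 kg/m³ × 9.81 m/s² × 590 m = 1.250×10^7 Pa = 12.50 MPa
siltstone: 2370 kg/m³ × 9.81 m/s² × 5810 m = 1.351×10^8 Pa = 135.1 MPa
anhydrite: 2980 kg/m³ × 9.81 m/s² × 740 m = 2.163×10^7 Pa = 21.63 MPa
Total = 52.54 + 12.50 + 135.1 + 21.63 = 221.76 MPa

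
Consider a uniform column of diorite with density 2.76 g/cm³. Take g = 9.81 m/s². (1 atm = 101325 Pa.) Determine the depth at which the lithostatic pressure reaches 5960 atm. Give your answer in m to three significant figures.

h = P/(ρg) = 5960 atm / (2760 kg/m³ × 9.81 m/s²) = 6.039×10^8 Pa / 27076 Pa/m = 22304 m

22300 m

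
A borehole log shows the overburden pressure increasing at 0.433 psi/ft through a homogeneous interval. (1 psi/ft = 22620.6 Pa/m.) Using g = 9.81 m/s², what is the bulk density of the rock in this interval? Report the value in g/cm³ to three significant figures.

ρ = (dP/dz)/g = 0.433 psi/ft / 9.81 m/s² = 9794.7 Pa/m / 9.81 m/s² = 998.44 kg/m³
= 0.9984 g/cm³

0.998 g/cm³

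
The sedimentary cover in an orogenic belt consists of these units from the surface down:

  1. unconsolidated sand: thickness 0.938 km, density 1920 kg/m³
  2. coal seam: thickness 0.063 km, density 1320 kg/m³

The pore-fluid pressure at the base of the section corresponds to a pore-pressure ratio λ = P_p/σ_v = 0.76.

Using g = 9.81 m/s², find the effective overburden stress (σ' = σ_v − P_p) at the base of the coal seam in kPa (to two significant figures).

Overburden (lithostatic) stress σ_v:
unconsolidated sand: 1920 kg/m³ × 9.81 m/s² × 938 m = 1.767×10^7 Pa = 17.67 MPa
coal seam: 1320 kg/m³ × 9.81 m/s² × 63 m = 8.158×10^5 Pa = 0.8158 MPa
Total = 17.67 + 0.8158 = 18.483 MPa
Pore pressure P_p = λ·σ_v = 0.76 × 18.48 MPa = 14.05 MPa
Effective stress σ' = σ_v − P_p = 18.48 − 14.05 = 4.4360 MPa = 4436.0 kPa

4400 kPa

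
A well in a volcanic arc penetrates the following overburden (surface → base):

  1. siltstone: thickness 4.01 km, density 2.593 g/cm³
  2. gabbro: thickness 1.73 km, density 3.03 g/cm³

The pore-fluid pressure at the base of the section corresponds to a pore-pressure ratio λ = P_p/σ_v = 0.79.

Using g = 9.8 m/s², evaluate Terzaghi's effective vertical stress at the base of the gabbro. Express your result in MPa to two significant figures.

32 MPa

Overburden (lithostatic) stress σ_v:
siltstone: 2593 kg/m³ × 9.8 m/s² × 4010 m = 1.019×10^8 Pa = 101.9 MPa
gabbro: 3030 kg/m³ × 9.8 m/s² × 1730 m = 5.137×10^7 Pa = 51.37 MPa
Total = 101.9 + 51.37 = 153.27 MPa
Pore pressure P_p = λ·σ_v = 0.79 × 153.3 MPa = 121.1 MPa
Effective stress σ' = σ_v − P_p = 153.3 − 121.1 = 32.187 MPa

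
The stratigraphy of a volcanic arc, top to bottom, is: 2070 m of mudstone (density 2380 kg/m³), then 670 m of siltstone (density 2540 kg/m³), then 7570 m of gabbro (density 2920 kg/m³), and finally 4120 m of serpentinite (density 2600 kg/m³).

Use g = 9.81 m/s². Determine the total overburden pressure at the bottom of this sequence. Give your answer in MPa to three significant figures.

387 MPa

mudstone: 2380 kg/m³ × 9.81 m/s² × 2070 m = 4.833×10^7 Pa = 48.33 MPa
siltstone: 2540 kg/m³ × 9.81 m/s² × 670 m = 1.669×10^7 Pa = 16.69 MPa
gabbro: 2920 kg/m³ × 9.81 m/s² × 7570 m = 2.168×10^8 Pa = 216.8 MPa
serpentinite: 2600 kg/m³ × 9.81 m/s² × 4120 m = 1.051×10^8 Pa = 105.1 MPa
Total = 48.33 + 16.69 + 216.8 + 105.1 = 386.95 MPa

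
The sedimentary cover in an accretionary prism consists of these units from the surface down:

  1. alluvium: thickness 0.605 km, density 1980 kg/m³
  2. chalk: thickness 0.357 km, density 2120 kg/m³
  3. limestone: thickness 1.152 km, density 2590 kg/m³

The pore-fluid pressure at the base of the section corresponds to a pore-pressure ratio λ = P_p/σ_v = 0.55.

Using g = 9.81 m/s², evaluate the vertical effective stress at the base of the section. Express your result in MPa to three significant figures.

Overburden (lithostatic) stress σ_v:
alluvium: 1980 kg/m³ × 9.81 m/s² × 605 m = 1.175×10^7 Pa = 11.75 MPa
chalk: 2120 kg/m³ × 9.81 m/s² × 357 m = 7.425×10^6 Pa = 7.425 MPa
limestone: 2590 kg/m³ × 9.81 m/s² × 1152 m = 2.927×10^7 Pa = 29.27 MPa
Total = 11.75 + 7.425 + 29.27 = 48.446 MPa
Pore pressure P_p = λ·σ_v = 0.55 × 48.45 MPa = 26.65 MPa
Effective stress σ' = σ_v − P_p = 48.45 − 26.65 = 21.801 MPa

21.8 MPa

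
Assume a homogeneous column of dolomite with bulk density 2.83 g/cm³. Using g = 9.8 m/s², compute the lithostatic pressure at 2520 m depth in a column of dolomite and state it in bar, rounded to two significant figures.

700 bar

dolomite: 2830 kg/m³ × 9.8 m/s² × 2520 m = 6.989×10^7 Pa = 698.9 bar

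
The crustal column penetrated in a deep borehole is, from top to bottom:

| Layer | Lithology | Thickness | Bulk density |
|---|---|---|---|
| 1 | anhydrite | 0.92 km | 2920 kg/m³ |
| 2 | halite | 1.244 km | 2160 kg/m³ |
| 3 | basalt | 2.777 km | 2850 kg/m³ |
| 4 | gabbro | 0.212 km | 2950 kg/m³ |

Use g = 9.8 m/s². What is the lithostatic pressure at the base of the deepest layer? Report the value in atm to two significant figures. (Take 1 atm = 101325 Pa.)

1300 atm

anhydrite: 2920 kg/m³ × 9.8 m/s² × 920 m = 2.633×10^7 Pa = 259.8 atm
halite: 2160 kg/m³ × 9.8 m/s² × 1244 m = 2.633×10^7 Pa = 259.9 atm
basalt: 2850 kg/m³ × 9.8 m/s² × 2777 m = 7.756×10^7 Pa = 765.5 atm
gabbro: 2950 kg/m³ × 9.8 m/s² × 212 m = 6.129×10^6 Pa = 60.49 atm
Total = 259.8 + 259.9 + 765.5 + 60.49 = 1345.7 atm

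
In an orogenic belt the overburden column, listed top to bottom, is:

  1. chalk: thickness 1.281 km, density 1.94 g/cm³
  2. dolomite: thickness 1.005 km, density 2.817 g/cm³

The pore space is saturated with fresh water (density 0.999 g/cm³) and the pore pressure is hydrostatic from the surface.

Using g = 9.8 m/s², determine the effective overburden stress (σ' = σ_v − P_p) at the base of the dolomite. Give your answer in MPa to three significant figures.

29.7 MPa

Overburden (lithostatic) stress σ_v:
chalk: 1940 kg/m³ × 9.8 m/s² × 1281 m = 2.435×10^7 Pa = 24.35 MPa
dolomite: 2817 kg/m³ × 9.8 m/s² × 1005 m = 2.774×10^7 Pa = 27.74 MPa
Total = 24.35 + 27.74 = 52.099 MPa
Pore pressure P_p = 999 kg/m³ × 9.8 m/s² × 2286 m = 2.238×10^7 Pa = 22.38 MPa
Effective stress σ' = σ_v − P_p = 52.10 − 22.38 = 29.719 MPa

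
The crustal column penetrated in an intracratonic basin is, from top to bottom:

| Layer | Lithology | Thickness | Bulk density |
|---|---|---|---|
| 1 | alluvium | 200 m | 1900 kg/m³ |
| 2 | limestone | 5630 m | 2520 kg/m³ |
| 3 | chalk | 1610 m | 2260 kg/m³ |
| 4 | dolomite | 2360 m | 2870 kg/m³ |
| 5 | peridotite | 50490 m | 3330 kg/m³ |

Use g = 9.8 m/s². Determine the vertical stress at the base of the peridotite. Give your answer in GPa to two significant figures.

1.9 GPa

alluvium: 1900 kg/m³ × 9.8 m/s² × 200 m = 3.724×10^6 Pa = 3.724×10^-3 GPa
limestone: 2520 kg/m³ × 9.8 m/s² × 5630 m = 1.390×10^8 Pa = 0.1390 GPa
chalk: 2260 kg/m³ × 9.8 m/s² × 1610 m = 3.566×10^7 Pa = 0.03566 GPa
dolomite: 2870 kg/m³ × 9.8 m/s² × 2360 m = 6.638×10^7 Pa = 0.06638 GPa
peridotite: 3330 kg/m³ × 9.8 m/s² × 50490 m = 1.648×10^9 Pa = 1.648 GPa
Total = 3.724×10^-3 + 0.1390 + 0.03566 + 0.06638 + 1.648 = 1.8925 GPa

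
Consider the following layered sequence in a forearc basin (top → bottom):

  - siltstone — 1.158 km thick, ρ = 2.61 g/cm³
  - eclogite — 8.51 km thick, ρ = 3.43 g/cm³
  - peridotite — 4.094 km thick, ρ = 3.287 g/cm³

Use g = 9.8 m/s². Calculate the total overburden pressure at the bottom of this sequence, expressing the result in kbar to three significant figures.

siltstone: 2610 kg/m³ × 9.8 m/s² × 1158 m = 2.962×10^7 Pa = 0.2962 kbar
eclogite: 3430 kg/m³ × 9.8 m/s² × 8510 m = 2.861×10^8 Pa = 2.861 kbar
peridotite: 3287 kg/m³ × 9.8 m/s² × 4094 m = 1.319×10^8 Pa = 1.319 kbar
Total = 0.2962 + 2.861 + 1.319 = 4.4755 kbar

4.48 kbar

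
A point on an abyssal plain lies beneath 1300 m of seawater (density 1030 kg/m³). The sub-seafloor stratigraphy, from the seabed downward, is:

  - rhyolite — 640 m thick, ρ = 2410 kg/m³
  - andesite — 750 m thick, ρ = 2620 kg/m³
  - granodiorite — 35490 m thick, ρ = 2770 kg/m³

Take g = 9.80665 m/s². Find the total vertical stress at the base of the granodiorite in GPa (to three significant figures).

seawater: 1030 kg/m³ × 9.80665 m/s² × 1300 m = 1.313×10^7 Pa = 0.01313 GPa
rhyolite: 2410 kg/m³ × 9.80665 m/s² × 640 m = 1.513×10^7 Pa = 0.01513 GPa
andesite: 2620 kg/m³ × 9.80665 m/s² × 750 m = 1.927×10^7 Pa = 0.01927 GPa
granodiorite: 2770 kg/m³ × 9.80665 m/s² × 35490 m = 9.641×10^8 Pa = 0.9641 GPa
Total = 0.01313 + 0.01513 + 0.01927 + 0.9641 = 1.0116 GPa

1.01 GPa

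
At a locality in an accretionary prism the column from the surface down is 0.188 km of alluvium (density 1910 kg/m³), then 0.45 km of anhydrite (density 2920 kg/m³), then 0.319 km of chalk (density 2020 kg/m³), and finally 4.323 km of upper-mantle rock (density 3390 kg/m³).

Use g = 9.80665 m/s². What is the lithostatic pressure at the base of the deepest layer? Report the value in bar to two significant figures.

1700 bar

alluvium: 1910 kg/m³ × 9.80665 m/s² × 188 m = 3.521×10^6 Pa = 35.21 bar
anhydrite: 2920 kg/m³ × 9.80665 m/s² × 450 m = 1.289×10^7 Pa = 128.9 bar
chalk: 2020 kg/m³ × 9.80665 m/s² × 319 m = 6.319×10^6 Pa = 63.19 bar
upper-mantle rock: 3390 kg/m³ × 9.80665 m/s² × 4323 m = 1.437×10^8 Pa = 1437 bar
Total = 35.21 + 128.9 + 63.19 + 1437 = 1664.4 bar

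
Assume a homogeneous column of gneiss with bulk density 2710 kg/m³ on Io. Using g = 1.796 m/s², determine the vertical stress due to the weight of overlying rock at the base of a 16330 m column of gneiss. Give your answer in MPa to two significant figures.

gneiss: 2710 kg/m³ × 1.796 m/s² × 16330 m = 7.948×10^7 Pa = 79.48 MPa

79 MPa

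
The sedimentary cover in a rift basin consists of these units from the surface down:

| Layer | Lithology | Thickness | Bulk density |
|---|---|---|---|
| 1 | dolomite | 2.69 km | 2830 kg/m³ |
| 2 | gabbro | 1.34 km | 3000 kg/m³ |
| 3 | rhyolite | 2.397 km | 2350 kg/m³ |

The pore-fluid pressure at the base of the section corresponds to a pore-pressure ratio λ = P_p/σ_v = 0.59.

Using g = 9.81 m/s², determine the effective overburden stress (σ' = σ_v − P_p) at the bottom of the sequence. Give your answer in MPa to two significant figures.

69 MPa

Overburden (lithostatic) stress σ_v:
dolomite: 2830 kg/m³ × 9.81 m/s² × 2690 m = 7.468×10^7 Pa = 74.68 MPa
gabbro: 3000 kg/m³ × 9.81 m/s² × 1340 m = 3.944×10^7 Pa = 39.44 MPa
rhyolite: 2350 kg/m³ × 9.81 m/s² × 2397 m = 5.526×10^7 Pa = 55.26 MPa
Total = 74.68 + 39.44 + 55.26 = 169.38 MPa
Pore pressure P_p = λ·σ_v = 0.59 × 169.4 MPa = 99.93 MPa
Effective stress σ' = σ_v − P_p = 169.4 − 99.93 = 69.444 MPa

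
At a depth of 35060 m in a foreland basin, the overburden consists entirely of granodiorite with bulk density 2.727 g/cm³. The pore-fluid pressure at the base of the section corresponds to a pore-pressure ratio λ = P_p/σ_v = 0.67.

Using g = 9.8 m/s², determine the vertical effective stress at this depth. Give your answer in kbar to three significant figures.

3.09 kbar

Overburden (lithostatic) stress σ_v:
granodiorite: 2727 kg/m³ × 9.8 m/s² × 35060 m = 9.370×10^8 Pa = 937.0 MPa
Pore pressure P_p = λ·σ_v = 0.67 × 937.0 MPa = 627.8 MPa
Effective stress σ' = σ_v − P_p = 937.0 − 627.8 = 309.20 MPa = 3.0920 kbar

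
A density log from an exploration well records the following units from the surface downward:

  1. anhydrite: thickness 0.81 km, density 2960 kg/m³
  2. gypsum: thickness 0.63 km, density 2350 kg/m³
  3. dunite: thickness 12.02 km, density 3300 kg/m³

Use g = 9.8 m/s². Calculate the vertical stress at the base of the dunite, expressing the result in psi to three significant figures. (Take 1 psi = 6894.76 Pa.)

61900 psi

anhydrite: 2960 kg/m³ × 9.8 m/s² × 810 m = 2.350×10^7 Pa = 3408 psi
gypsum: 2350 kg/m³ × 9.8 m/s² × 630 m = 1.451×10^7 Pa = 2104 psi
dunite: 3300 kg/m³ × 9.8 m/s² × 12020 m = 3.887×10^8 Pa = 56380 psi
Total = 3408 + 2104 + 56380 = 61892 psi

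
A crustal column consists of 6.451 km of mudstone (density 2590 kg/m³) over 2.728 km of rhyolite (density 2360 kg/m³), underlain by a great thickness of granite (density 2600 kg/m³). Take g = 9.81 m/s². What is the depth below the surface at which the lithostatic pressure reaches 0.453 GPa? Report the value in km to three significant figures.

Pressure at base of upper layers: 2590×9.81×6451 + 2360×9.81×2728 = 2.271×10^8 Pa = 0.2271 GPa
Remaining pressure to be supplied by granite: 4.530×10^8 − 2.271×10^8 = 2.259×10^8 Pa
Additional depth in granite = 2.259×10^8 Pa / (2600 kg/m³ × 9.81 m/s²) = 8858.2 m
Total depth = 9179 m + 8858.2 m = 18037 m
= 18.037 km

18.0 km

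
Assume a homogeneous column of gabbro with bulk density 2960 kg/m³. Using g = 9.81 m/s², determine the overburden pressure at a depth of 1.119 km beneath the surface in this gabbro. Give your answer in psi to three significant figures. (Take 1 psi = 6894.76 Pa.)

4710 psi

gabbro: 2960 kg/m³ × 9.81 m/s² × 1119 m = 3.249×10^7 Pa = 4713 psi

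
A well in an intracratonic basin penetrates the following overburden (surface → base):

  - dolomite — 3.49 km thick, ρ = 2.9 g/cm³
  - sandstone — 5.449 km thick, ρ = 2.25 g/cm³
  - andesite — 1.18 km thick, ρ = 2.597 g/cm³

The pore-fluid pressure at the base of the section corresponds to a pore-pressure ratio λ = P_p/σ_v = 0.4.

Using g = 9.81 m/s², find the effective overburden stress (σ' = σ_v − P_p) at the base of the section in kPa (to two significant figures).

150000 kPa

Overburden (lithostatic) stress σ_v:
dolomite: 2900 kg/m³ × 9.81 m/s² × 3490 m = 9.929×10^7 Pa = 99.29 MPa
sandstone: 2250 kg/m³ × 9.81 m/s² × 5449 m = 1.203×10^8 Pa = 120.3 MPa
andesite: 2597 kg/m³ × 9.81 m/s² × 1180 m = 3.006×10^7 Pa = 30.06 MPa
Total = 99.29 + 120.3 + 30.06 = 249.62 MPa
Pore pressure P_p = λ·σ_v = 0.4 × 249.6 MPa = 99.85 MPa
Effective stress σ' = σ_v − P_p = 249.6 − 99.85 = 149.77 MPa = 1.4977×10^5 kPa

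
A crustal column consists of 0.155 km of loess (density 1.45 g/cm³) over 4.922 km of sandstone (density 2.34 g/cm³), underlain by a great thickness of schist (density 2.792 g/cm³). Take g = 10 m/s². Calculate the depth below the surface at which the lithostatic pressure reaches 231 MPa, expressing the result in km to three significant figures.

Pressure at base of upper layers: 1450×10×155 + 2340×10×4922 = 1.174×10^8 Pa = 117.4 MPa
Remaining pressure to be supplied by schist: 2.310×10^8 − 1.174×10^8 = 1.136×10^8 Pa
Additional depth in schist = 1.136×10^8 Pa / (2792 kg/m³ × 10 m/s²) = 4068.0 m
Total depth = 5077 m + 4068.0 m = 9145.0 m
= 9.1450 km

9.14 km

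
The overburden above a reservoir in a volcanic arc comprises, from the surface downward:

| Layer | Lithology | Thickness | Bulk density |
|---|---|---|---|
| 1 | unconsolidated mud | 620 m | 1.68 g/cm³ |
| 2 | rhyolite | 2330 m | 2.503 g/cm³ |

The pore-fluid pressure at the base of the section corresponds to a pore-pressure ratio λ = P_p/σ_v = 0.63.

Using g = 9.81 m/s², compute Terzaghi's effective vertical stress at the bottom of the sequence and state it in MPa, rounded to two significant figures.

Overburden (lithostatic) stress σ_v:
unconsolidated mud: 1680 kg/m³ × 9.81 m/s² × 620 m = 1.022×10^7 Pa = 10.22 MPa
rhyolite: 2503 kg/m³ × 9.81 m/s² × 2330 m = 5.721×10^7 Pa = 57.21 MPa
Total = 10.22 + 57.21 = 67.430 MPa
Pore pressure P_p = λ·σ_v = 0.63 × 67.43 MPa = 42.48 MPa
Effective stress σ' = σ_v − P_p = 67.43 − 42.48 = 24.949 MPa

25 MPa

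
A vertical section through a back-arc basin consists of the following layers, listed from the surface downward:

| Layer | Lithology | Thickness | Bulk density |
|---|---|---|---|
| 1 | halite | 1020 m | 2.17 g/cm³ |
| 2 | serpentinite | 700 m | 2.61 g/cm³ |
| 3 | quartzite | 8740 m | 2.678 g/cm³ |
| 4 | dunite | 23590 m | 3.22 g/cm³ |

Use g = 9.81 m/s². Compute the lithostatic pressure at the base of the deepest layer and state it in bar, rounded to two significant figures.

10000 bar

halite: 2170 kg/m³ × 9.81 m/s² × 1020 m = 2.171×10^7 Pa = 217.1 bar
serpentinite: 2610 kg/m³ × 9.81 m/s² × 700 m = 1.792×10^7 Pa = 179.2 bar
quartzite: 2678 kg/m³ × 9.81 m/s² × 8740 m = 2.296×10^8 Pa = 2296 bar
dunite: 3220 kg/m³ × 9.81 m/s² × 23590 m = 7.452×10^8 Pa = 7452 bar
Total = 217.1 + 179.2 + 2296 + 7452 = 10144 bar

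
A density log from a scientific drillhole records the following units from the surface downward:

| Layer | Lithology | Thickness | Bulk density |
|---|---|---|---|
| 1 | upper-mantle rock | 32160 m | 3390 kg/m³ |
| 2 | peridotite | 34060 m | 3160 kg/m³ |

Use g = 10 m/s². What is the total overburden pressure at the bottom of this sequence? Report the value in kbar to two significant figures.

22 kbar

upper-mantle rock: 3390 kg/m³ × 10 m/s² × 32160 m = 1.090×10^9 Pa = 10.90 kbar
peridotite: 3160 kg/m³ × 10 m/s² × 34060 m = 1.076×10^9 Pa = 10.76 kbar
Total = 10.90 + 10.76 = 21.665 kbar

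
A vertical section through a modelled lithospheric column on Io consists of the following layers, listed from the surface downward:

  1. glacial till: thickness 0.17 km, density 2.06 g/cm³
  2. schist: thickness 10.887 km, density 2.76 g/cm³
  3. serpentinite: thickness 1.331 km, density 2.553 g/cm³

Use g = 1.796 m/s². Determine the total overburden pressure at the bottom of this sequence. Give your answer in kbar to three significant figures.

glacial till: 2060 kg/m³ × 1.796 m/s² × 170 m = 6.290×10^5 Pa = 6.290×10^-3 kbar
schist: 2760 kg/m³ × 1.796 m/s² × 10887 m = 5.397×10^7 Pa = 0.5397 kbar
serpentinite: 2553 kg/m³ × 1.796 m/s² × 1331 m = 6.103×10^6 Pa = 0.06103 kbar
Total = 6.290×10^-3 + 0.5397 + 0.06103 = 0.60698 kbar

0.607 kbar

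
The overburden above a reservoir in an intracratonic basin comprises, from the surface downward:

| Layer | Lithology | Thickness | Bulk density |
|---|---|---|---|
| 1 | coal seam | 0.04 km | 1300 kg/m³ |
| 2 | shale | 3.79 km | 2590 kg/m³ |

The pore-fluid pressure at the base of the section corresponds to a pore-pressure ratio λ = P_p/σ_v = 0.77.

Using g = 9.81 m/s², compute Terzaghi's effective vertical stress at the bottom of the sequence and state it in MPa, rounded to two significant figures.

Overburden (lithostatic) stress σ_v:
coal seam: 1300 kg/m³ × 9.81 m/s² × 40 m = 5.101×10^5 Pa = 0.5101 MPa
shale: 2590 kg/m³ × 9.81 m/s² × 3790 m = 9.630×10^7 Pa = 96.30 MPa
Total = 0.5101 + 96.30 = 96.806 MPa
Pore pressure P_p = λ·σ_v = 0.77 × 96.81 MPa = 74.54 MPa
Effective stress σ' = σ_v − P_p = 96.81 − 74.54 = 22.265 MPa

22 MPa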